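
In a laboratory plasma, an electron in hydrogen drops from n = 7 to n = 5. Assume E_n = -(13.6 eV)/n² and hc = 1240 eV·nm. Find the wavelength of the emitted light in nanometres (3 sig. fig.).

4650 nm

ΔE = 13.60 × (1/5² − 1/7²) = 13.60 × 0.01959 = 0.2664 eV.
λ = hc/ΔE = 1240 / 0.2664 = 4650 nm.
This line belongs to the Pfund series.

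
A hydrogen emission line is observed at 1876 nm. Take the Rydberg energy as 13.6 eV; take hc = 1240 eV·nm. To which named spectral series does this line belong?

Paschen

ΔE = 1240/1876 = 0.6610 eV.
This matches 13.6 × (1/3² − 1/4²), so n_f = 3: the Paschen series.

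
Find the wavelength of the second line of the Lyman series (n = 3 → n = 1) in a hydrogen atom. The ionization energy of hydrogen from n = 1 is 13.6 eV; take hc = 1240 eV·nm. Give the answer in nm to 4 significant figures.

102.6 nm

The Lyman series terminates on n_f = 1; the second line has n_i = 1+2 = 3.
ΔE = 13.60 × (1/1² − 1/3²) = 12.09 eV.
λ = 1240 / 12.09 = 102.6 nm.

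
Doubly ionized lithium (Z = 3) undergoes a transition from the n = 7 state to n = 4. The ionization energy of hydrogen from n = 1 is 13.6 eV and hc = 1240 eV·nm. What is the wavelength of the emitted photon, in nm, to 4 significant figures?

240.7 nm

For Z = 3 the level energies scale as Z², so the effective Rydberg energy is 13.6 × 9 = 122.4 eV.
ΔE = 122.4 × (1/4² − 1/7²) = 122.4 × 0.04209 = 5.152 eV.
λ = hc/ΔE = 1240 / 5.152 = 240.7 nm.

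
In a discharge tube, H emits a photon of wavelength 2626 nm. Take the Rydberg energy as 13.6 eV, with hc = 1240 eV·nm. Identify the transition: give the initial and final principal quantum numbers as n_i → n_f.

n_i = 6, n_f = 4

The photon energy is ΔE = hc/λ = 1240 / 2626 = 0.4722 eV.
With Z = 1, ΔE = 13.60 × (1/n_f² − 1/n_i²), so 1/n_f² − 1/n_i² = 0.03472.
Trying n_f = 4 gives 1/n_i² = 0.02778, i.e. n_i ≈ 6; this pair matches.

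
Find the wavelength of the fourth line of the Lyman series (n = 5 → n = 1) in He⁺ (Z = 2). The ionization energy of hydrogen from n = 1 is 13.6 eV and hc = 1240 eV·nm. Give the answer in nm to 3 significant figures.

The Lyman series terminates on n_f = 1; the fourth line has n_i = 1+4 = 5.
ΔE = 54.40 × (1/1² − 1/5²) = 52.22 eV.
λ = 1240 / 52.22 = 23.7 nm.

23.7 nm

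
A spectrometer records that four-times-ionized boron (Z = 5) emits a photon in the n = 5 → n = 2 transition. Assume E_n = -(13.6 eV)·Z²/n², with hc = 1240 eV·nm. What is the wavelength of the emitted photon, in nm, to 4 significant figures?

17.37 nm

For Z = 5 the level energies scale as Z², so the effective Rydberg energy is 13.6 × 25 = 340.0 eV.
ΔE = 340.0 × (1/2² − 1/5²) = 340.0 × 0.2100 = 71.40 eV.
λ = hc/ΔE = 1240 / 71.40 = 17.37 nm.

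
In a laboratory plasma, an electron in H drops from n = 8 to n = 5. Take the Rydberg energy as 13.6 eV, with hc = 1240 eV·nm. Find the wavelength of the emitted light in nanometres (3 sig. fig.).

3740 nm

ΔE = 13.60 × (1/5² − 1/8²) = 13.60 × 0.02438 = 0.3315 eV.
λ = hc/ΔE = 1240 / 0.3315 = 3740 nm.
This line belongs to the Pfund series.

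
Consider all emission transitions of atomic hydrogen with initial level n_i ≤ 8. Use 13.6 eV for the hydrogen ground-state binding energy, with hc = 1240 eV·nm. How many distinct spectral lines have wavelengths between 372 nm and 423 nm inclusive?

Enumerate all n_i → n_f pairs with 1 ≤ n_f < n_i ≤ 8 and compute λ = 1240 / [13.6·1·(1/n_f² − 1/n_i²)].
Lines falling in [372, 423] nm: 8→2 (389.0 nm), 7→2 (397.1 nm), 6→2 (410.3 nm).

3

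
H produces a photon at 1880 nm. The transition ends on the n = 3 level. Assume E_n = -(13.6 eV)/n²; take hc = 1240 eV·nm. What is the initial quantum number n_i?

n_i = 4

The photon energy is ΔE = hc/λ = 1240 / 1880 = 0.6596 eV.
With Z = 1, ΔE = 13.60 × (1/n_f² − 1/n_i²), so 1/n_f² − 1/n_i² = 0.04850.
With n_f = 3: 1/n_i² = 1/9 − 0.04850 = 0.06261, so n_i ≈ 4.00.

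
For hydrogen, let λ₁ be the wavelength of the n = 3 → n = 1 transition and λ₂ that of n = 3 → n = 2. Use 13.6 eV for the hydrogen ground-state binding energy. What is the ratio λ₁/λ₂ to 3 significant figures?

λ ∝ 1/ΔE ∝ 1/(1/n_f² − 1/n_i²), and the Z² and hc factors cancel in the ratio.
λ₁/λ₂ = (1/2² − 1/3²)/(1/1² − 1/3²) = 0.1389/0.8889 = 0.156.

0.156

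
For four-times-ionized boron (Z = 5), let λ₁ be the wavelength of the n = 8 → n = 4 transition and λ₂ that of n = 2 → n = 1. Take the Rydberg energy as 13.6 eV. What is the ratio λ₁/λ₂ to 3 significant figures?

16.0

λ ∝ 1/ΔE ∝ 1/(1/n_f² − 1/n_i²), and the Z² and hc factors cancel in the ratio.
λ₁/λ₂ = (1/1² − 1/2²)/(1/4² − 1/8²) = 0.7500/0.04688 = 16.0.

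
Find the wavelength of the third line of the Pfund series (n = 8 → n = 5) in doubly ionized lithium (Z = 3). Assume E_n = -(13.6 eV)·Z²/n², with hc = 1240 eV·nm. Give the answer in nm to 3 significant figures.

416 nm

The Pfund series terminates on n_f = 5; the third line has n_i = 5+3 = 8.
ΔE = 122.4 × (1/5² − 1/8²) = 2.984 eV.
λ = 1240 / 2.984 = 416 nm.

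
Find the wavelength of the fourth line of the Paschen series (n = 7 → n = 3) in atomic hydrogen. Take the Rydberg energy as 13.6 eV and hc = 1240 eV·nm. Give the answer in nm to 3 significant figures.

The Paschen series terminates on n_f = 3; the fourth line has n_i = 3+4 = 7.
ΔE = 13.60 × (1/3² − 1/7²) = 1.234 eV.
λ = 1240 / 1.234 = 1010 nm.

1010 nm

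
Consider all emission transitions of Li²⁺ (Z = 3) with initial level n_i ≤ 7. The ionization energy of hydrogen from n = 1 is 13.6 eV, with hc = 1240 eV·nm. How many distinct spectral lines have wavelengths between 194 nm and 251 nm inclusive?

2

Enumerate all n_i → n_f pairs with 1 ≤ n_f < n_i ≤ 7 and compute λ = 1240 / [13.6·9·(1/n_f² − 1/n_i²)].
Lines falling in [194, 251] nm: 4→3 (208.4 nm), 7→4 (240.7 nm).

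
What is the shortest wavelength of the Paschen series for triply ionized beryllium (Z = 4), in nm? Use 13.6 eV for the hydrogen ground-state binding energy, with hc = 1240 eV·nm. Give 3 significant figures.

51.3 nm

The Paschen series has lower level n_f = 3; the series limit corresponds to n_i → ∞.
ΔE_max = 13.6 × 16 / 3² = 24.18 eV.
λ_min = 1240 / 24.18 = 51.3 nm.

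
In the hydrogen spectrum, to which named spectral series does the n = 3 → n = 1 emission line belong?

The series is set by the lower level: n_f = 1 is the Lyman series.

Lyman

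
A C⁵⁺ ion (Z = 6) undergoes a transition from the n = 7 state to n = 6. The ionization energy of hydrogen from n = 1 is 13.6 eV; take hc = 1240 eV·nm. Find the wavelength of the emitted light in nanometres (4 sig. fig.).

343.7 nm

For Z = 6 the level energies scale as Z², so the effective Rydberg energy is 13.6 × 36 = 489.6 eV.
ΔE = 489.6 × (1/6² − 1/7²) = 489.6 × 0.007370 = 3.608 eV.
λ = hc/ΔE = 1240 / 3.608 = 343.7 nm.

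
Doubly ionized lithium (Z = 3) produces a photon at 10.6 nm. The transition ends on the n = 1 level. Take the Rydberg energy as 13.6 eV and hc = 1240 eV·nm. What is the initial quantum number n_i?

n_i = 5

The photon energy is ΔE = hc/λ = 1240 / 10.6 = 117.0 eV.
With Z = 3, ΔE = 122.4 × (1/n_f² − 1/n_i²), so 1/n_f² − 1/n_i² = 0.9557.
With n_f = 1: 1/n_i² = 1/1 − 0.9557 = 0.04427, so n_i ≈ 4.75.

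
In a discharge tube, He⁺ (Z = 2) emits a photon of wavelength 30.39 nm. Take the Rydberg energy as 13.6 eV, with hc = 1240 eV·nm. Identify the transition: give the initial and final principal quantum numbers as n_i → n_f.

n_i = 2, n_f = 1

The photon energy is ΔE = hc/λ = 1240 / 30.39 = 40.80 eV.
With Z = 2, ΔE = 54.40 × (1/n_f² − 1/n_i²), so 1/n_f² − 1/n_i² = 0.7501.
Trying n_f = 1 gives 1/n_i² = 0.2499, i.e. n_i ≈ 2; this pair matches.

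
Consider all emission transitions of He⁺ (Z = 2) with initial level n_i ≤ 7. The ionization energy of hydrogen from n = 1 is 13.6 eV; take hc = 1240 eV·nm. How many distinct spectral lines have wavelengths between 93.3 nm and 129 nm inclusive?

Enumerate all n_i → n_f pairs with 1 ≤ n_f < n_i ≤ 7 and compute λ = 1240 / [13.6·4·(1/n_f² − 1/n_i²)].
Lines falling in [93.3, 129] nm: 7→2 (99.28 nm), 6→2 (102.6 nm), 5→2 (108.5 nm), 4→2 (121.6 nm).

4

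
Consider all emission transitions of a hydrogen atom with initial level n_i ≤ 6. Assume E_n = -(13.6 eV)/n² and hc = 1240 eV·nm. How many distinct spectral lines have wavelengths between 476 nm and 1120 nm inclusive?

3

Enumerate all n_i → n_f pairs with 1 ≤ n_f < n_i ≤ 6 and compute λ = 1240 / [13.6·1·(1/n_f² − 1/n_i²)].
Lines falling in [476, 1120] nm: 4→2 (486.3 nm), 3→2 (656.5 nm), 6→3 (1094 nm).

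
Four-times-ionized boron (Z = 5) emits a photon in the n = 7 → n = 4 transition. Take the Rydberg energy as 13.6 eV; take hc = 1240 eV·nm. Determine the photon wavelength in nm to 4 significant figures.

86.65 nm

For Z = 5 the level energies scale as Z², so the effective Rydberg energy is 13.6 × 25 = 340.0 eV.
ΔE = 340.0 × (1/4² − 1/7²) = 340.0 × 0.04209 = 14.31 eV.
λ = hc/ΔE = 1240 / 14.31 = 86.65 nm.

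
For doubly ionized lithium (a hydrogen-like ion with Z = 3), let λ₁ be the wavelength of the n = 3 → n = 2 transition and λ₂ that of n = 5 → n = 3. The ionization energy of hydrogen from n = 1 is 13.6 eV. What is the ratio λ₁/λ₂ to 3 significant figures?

λ ∝ 1/ΔE ∝ 1/(1/n_f² − 1/n_i²), and the Z² and hc factors cancel in the ratio.
λ₁/λ₂ = (1/3² − 1/5²)/(1/2² − 1/3²) = 0.07111/0.1389 = 0.512.

0.512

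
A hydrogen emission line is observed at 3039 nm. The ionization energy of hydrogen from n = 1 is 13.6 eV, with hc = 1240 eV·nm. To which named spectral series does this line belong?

Pfund

ΔE = 1240/3039 = 0.4080 eV.
This matches 13.6 × (1/5² − 1/10²), so n_f = 5: the Pfund series.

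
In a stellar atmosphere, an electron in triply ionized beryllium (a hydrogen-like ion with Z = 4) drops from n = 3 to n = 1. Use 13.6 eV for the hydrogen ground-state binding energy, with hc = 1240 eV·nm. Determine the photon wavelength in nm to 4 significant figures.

6.411 nm

For Z = 4 the level energies scale as Z², so the effective Rydberg energy is 13.6 × 16 = 217.6 eV.
ΔE = 217.6 × (1/1² − 1/3²) = 217.6 × 0.8889 = 193.4 eV.
λ = hc/ΔE = 1240 / 193.4 = 6.411 nm.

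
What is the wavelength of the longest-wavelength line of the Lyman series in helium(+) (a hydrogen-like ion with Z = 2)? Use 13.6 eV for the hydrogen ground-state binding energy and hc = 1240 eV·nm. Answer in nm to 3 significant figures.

30.4 nm

The Lyman series terminates on n_f = 1; the first line has n_i = 1+1 = 2.
ΔE = 54.40 × (1/1² − 1/2²) = 40.80 eV.
λ = 1240 / 40.80 = 30.4 nm.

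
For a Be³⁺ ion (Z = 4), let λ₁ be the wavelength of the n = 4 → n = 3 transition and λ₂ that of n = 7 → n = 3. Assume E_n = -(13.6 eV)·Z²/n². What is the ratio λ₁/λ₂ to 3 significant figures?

λ ∝ 1/ΔE ∝ 1/(1/n_f² − 1/n_i²), and the Z² and hc factors cancel in the ratio.
λ₁/λ₂ = (1/3² − 1/7²)/(1/3² − 1/4²) = 0.09070/0.04861 = 1.87.

1.87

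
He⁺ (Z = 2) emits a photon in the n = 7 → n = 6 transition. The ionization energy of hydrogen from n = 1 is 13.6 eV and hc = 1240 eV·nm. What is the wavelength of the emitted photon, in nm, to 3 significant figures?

For Z = 2 the level energies scale as Z², so the effective Rydberg energy is 13.6 × 4 = 54.40 eV.
ΔE = 54.40 × (1/6² − 1/7²) = 54.40 × 0.007370 = 0.4009 eV.
λ = hc/ΔE = 1240 / 0.4009 = 3090 nm.

3090 nm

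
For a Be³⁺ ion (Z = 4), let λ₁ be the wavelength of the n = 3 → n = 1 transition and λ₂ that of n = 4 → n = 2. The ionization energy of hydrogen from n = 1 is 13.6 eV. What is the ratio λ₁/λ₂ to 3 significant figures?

0.211

λ ∝ 1/ΔE ∝ 1/(1/n_f² − 1/n_i²), and the Z² and hc factors cancel in the ratio.
λ₁/λ₂ = (1/2² − 1/4²)/(1/1² − 1/3²) = 0.1875/0.8889 = 0.211.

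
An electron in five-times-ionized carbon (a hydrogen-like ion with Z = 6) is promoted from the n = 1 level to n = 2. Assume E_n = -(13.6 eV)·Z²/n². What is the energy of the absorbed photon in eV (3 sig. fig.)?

The Bohr energies scale as Z², so for Z = 6: E_n = −489.6/n² eV.
E_2 = −489.6/4 = −122.4 eV and E_1 = −489.6/1 = −489.6 eV.
The photon energy is |E_2 − E_1| = 367 eV.

367 eV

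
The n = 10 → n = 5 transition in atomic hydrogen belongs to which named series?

Pfund

The series is set by the lower level: n_f = 5 is the Pfund series.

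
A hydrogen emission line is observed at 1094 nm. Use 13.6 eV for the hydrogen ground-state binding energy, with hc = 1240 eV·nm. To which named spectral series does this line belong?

ΔE = 1240/1094 = 1.133 eV.
This matches 13.6 × (1/3² − 1/6²), so n_f = 3: the Paschen series.

Paschen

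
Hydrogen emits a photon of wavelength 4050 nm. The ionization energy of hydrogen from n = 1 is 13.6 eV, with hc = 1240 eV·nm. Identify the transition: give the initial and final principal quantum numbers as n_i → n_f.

n_i = 5, n_f = 4

The photon energy is ΔE = hc/λ = 1240 / 4050 = 0.3062 eV.
With Z = 1, ΔE = 13.60 × (1/n_f² − 1/n_i²), so 1/n_f² − 1/n_i² = 0.02251.
Trying n_f = 4 gives 1/n_i² = 0.03999, i.e. n_i ≈ 5; this pair matches.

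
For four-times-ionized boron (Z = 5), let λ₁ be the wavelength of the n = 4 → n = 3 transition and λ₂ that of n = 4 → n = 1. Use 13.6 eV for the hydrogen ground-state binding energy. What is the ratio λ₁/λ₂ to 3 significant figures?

19.3

λ ∝ 1/ΔE ∝ 1/(1/n_f² − 1/n_i²), and the Z² and hc factors cancel in the ratio.
λ₁/λ₂ = (1/1² − 1/4²)/(1/3² − 1/4²) = 0.9375/0.04861 = 19.3.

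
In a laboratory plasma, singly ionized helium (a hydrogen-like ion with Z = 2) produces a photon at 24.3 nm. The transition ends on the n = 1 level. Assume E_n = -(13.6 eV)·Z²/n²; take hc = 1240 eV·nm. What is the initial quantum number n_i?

The photon energy is ΔE = hc/λ = 1240 / 24.3 = 51.03 eV.
With Z = 2, ΔE = 54.40 × (1/n_f² − 1/n_i²), so 1/n_f² − 1/n_i² = 0.9380.
With n_f = 1: 1/n_i² = 1/1 − 0.9380 = 0.06197, so n_i ≈ 4.02.

n_i = 4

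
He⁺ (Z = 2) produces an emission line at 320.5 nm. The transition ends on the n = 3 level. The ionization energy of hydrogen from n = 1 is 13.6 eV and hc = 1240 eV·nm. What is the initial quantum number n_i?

n_i = 5

The photon energy is ΔE = hc/λ = 1240 / 320.5 = 3.869 eV.
With Z = 2, ΔE = 54.40 × (1/n_f² − 1/n_i²), so 1/n_f² − 1/n_i² = 0.07112.
With n_f = 3: 1/n_i² = 1/9 − 0.07112 = 0.03999, so n_i ≈ 5.00.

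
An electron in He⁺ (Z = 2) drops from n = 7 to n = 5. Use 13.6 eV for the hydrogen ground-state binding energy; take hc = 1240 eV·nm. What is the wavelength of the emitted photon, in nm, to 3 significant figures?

For Z = 2 the level energies scale as Z², so the effective Rydberg energy is 13.6 × 4 = 54.40 eV.
ΔE = 54.40 × (1/5² − 1/7²) = 54.40 × 0.01959 = 1.066 eV.
λ = hc/ΔE = 1240 / 1.066 = 1160 nm.

1160 nm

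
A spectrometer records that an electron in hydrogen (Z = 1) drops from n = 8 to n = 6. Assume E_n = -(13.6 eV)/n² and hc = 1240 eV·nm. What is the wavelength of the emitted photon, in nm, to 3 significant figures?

7500 nm

ΔE = 13.60 × (1/6² − 1/8²) = 13.60 × 0.01215 = 0.1653 eV.
λ = hc/ΔE = 1240 / 0.1653 = 7500 nm.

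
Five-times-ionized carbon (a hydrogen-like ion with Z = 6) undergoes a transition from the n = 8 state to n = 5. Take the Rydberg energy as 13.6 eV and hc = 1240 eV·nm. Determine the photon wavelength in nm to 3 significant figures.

For Z = 6 the level energies scale as Z², so the effective Rydberg energy is 13.6 × 36 = 489.6 eV.
ΔE = 489.6 × (1/5² − 1/8²) = 489.6 × 0.02438 = 11.93 eV.
λ = hc/ΔE = 1240 / 11.93 = 104 nm.

104 nm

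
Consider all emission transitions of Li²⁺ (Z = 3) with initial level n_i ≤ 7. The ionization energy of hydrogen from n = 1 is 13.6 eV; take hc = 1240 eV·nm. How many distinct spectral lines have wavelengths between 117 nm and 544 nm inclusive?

7

Enumerate all n_i → n_f pairs with 1 ≤ n_f < n_i ≤ 7 and compute λ = 1240 / [13.6·9·(1/n_f² − 1/n_i²)].
Lines falling in [117, 544] nm: 6→3 (121.6 nm), 5→3 (142.5 nm), 4→3 (208.4 nm), 7→4 (240.7 nm), 6→4 (291.8 nm), 5→4 (450.3 nm), 7→5 (517.1 nm).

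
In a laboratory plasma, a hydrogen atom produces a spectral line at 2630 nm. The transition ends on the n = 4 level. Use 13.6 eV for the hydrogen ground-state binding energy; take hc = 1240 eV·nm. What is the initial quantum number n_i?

The photon energy is ΔE = hc/λ = 1240 / 2630 = 0.4715 eV.
With Z = 1, ΔE = 13.60 × (1/n_f² − 1/n_i²), so 1/n_f² − 1/n_i² = 0.03467.
With n_f = 4: 1/n_i² = 1/16 − 0.03467 = 0.02783, so n_i ≈ 5.99.

n_i = 6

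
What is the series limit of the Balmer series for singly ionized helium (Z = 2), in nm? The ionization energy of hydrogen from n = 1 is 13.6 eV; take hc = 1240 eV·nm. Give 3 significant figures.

91.2 nm

The Balmer series has lower level n_f = 2; the series limit corresponds to n_i → ∞.
ΔE_max = 13.6 × 4 / 2² = 13.60 eV.
λ_min = 1240 / 13.60 = 91.2 nm.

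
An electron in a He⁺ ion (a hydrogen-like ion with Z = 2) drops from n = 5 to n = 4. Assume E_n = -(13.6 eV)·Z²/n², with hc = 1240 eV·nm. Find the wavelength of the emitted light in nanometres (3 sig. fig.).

1010 nm

For Z = 2 the level energies scale as Z², so the effective Rydberg energy is 13.6 × 4 = 54.40 eV.
ΔE = 54.40 × (1/4² − 1/5²) = 54.40 × 0.02250 = 1.224 eV.
λ = hc/ΔE = 1240 / 1.224 = 1010 nm.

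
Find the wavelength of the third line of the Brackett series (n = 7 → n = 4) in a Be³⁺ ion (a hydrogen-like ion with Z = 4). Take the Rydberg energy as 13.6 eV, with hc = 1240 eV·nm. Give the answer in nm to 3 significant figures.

The Brackett series terminates on n_f = 4; the third line has n_i = 4+3 = 7.
ΔE = 217.6 × (1/4² − 1/7²) = 9.159 eV.
λ = 1240 / 9.159 = 135 nm.

135 nm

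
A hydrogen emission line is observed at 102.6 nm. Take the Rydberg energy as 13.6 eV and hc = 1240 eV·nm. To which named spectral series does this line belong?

Lyman

ΔE = 1240/102.6 = 12.09 eV.
This matches 13.6 × (1/1² − 1/3²), so n_f = 1: the Lyman series.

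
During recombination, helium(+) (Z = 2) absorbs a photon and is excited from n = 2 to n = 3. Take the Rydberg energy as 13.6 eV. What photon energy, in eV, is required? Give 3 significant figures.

7.56 eV

The Bohr energies scale as Z², so for Z = 2: E_n = −54.40/n² eV.
E_3 = −54.40/9 = −6.044 eV and E_2 = −54.40/4 = −13.60 eV.
The photon energy is |E_3 − E_2| = 7.56 eV.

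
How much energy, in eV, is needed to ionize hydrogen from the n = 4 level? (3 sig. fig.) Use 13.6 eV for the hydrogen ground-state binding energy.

0.850 eV

E_4 = −13.60/16 = −0.850 eV, so ionization (to E = 0) requires 0.850 eV.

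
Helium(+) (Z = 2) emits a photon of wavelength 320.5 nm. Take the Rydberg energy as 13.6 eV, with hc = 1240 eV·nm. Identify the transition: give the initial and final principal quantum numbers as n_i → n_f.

The photon energy is ΔE = hc/λ = 1240 / 320.5 = 3.869 eV.
With Z = 2, ΔE = 54.40 × (1/n_f² − 1/n_i²), so 1/n_f² − 1/n_i² = 0.07112.
Trying n_f = 3 gives 1/n_i² = 0.03999, i.e. n_i ≈ 5; this pair matches.

n_i = 5, n_f = 3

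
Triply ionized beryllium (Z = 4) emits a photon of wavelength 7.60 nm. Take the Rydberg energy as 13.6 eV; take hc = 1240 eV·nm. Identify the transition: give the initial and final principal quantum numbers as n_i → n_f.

The photon energy is ΔE = hc/λ = 1240 / 7.60 = 163.2 eV.
With Z = 4, ΔE = 217.6 × (1/n_f² − 1/n_i²), so 1/n_f² − 1/n_i² = 0.7498.
Trying n_f = 1 gives 1/n_i² = 0.2502, i.e. n_i ≈ 2; this pair matches.

n_i = 2, n_f = 1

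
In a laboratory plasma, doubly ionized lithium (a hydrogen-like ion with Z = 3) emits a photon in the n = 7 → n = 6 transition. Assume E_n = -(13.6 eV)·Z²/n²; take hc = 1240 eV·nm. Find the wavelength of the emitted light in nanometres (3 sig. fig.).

1370 nm

For Z = 3 the level energies scale as Z², so the effective Rydberg energy is 13.6 × 9 = 122.4 eV.
ΔE = 122.4 × (1/6² − 1/7²) = 122.4 × 0.007370 = 0.9020 eV.
λ = hc/ΔE = 1240 / 0.9020 = 1370 nm.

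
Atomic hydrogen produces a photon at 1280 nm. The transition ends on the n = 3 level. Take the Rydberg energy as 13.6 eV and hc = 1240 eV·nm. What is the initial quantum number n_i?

n_i = 5

The photon energy is ΔE = hc/λ = 1240 / 1280 = 0.9688 eV.
With Z = 1, ΔE = 13.60 × (1/n_f² − 1/n_i²), so 1/n_f² − 1/n_i² = 0.07123.
With n_f = 3: 1/n_i² = 1/9 − 0.07123 = 0.03988, so n_i ≈ 5.01.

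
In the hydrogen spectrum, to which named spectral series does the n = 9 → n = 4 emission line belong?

Brackett

The series is set by the lower level: n_f = 4 is the Brackett series.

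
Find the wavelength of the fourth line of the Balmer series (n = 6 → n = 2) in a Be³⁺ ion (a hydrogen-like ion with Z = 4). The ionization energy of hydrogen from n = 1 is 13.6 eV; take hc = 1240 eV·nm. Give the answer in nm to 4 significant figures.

The Balmer series terminates on n_f = 2; the fourth line has n_i = 2+4 = 6.
ΔE = 217.6 × (1/2² − 1/6²) = 48.36 eV.
λ = 1240 / 48.36 = 25.64 nm.

25.64 nm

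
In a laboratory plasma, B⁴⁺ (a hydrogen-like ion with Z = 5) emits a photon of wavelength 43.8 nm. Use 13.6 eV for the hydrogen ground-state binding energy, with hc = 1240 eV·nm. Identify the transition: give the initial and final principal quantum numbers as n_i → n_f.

n_i = 6, n_f = 3

The photon energy is ΔE = hc/λ = 1240 / 43.8 = 28.31 eV.
With Z = 5, ΔE = 340.0 × (1/n_f² − 1/n_i²), so 1/n_f² − 1/n_i² = 0.08327.
Trying n_f = 3 gives 1/n_i² = 0.02784, i.e. n_i ≈ 6; this pair matches.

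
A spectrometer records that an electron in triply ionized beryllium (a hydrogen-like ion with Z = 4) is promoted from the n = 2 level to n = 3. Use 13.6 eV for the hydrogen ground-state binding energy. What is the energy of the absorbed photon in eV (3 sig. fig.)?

The Bohr energies scale as Z², so for Z = 4: E_n = −217.6/n² eV.
E_3 = −217.6/9 = −24.18 eV and E_2 = −217.6/4 = −54.40 eV.
The photon energy is |E_3 − E_2| = 30.2 eV.

30.2 eV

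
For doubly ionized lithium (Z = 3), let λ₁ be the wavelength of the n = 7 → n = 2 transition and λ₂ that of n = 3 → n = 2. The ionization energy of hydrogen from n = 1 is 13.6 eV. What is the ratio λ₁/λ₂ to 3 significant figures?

0.605

λ ∝ 1/ΔE ∝ 1/(1/n_f² − 1/n_i²), and the Z² and hc factors cancel in the ratio.
λ₁/λ₂ = (1/2² − 1/3²)/(1/2² − 1/7²) = 0.1389/0.2296 = 0.605.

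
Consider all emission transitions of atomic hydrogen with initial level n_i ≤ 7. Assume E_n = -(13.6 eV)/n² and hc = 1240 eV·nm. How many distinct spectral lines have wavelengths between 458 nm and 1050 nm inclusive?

3

Enumerate all n_i → n_f pairs with 1 ≤ n_f < n_i ≤ 7 and compute λ = 1240 / [13.6·1·(1/n_f² − 1/n_i²)].
Lines falling in [458, 1050] nm: 4→2 (486.3 nm), 3→2 (656.5 nm), 7→3 (1005 nm).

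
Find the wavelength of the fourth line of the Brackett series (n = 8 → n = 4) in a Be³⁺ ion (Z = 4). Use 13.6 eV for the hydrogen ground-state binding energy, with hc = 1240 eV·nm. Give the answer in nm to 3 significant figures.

The Brackett series terminates on n_f = 4; the fourth line has n_i = 4+4 = 8.
ΔE = 217.6 × (1/4² − 1/8²) = 10.20 eV.
λ = 1240 / 10.20 = 122 nm.

122 nm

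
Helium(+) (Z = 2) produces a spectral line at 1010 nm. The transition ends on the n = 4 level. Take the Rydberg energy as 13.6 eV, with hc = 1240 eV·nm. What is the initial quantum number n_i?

n_i = 5

The photon energy is ΔE = hc/λ = 1240 / 1010 = 1.228 eV.
With Z = 2, ΔE = 54.40 × (1/n_f² − 1/n_i²), so 1/n_f² − 1/n_i² = 0.02257.
With n_f = 4: 1/n_i² = 1/16 − 0.02257 = 0.03993, so n_i ≈ 5.00.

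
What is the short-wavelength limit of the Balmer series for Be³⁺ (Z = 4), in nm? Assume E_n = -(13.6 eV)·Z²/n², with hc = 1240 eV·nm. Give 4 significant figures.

The Balmer series has lower level n_f = 2; the series limit corresponds to n_i → ∞.
ΔE_max = 13.6 × 16 / 2² = 54.40 eV.
λ_min = 1240 / 54.40 = 22.79 nm.

22.79 nm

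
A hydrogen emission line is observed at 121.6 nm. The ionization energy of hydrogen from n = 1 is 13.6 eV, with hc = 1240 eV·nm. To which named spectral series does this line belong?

Lyman

ΔE = 1240/121.6 = 10.20 eV.
This matches 13.6 × (1/1² − 1/2²), so n_f = 1: the Lyman series.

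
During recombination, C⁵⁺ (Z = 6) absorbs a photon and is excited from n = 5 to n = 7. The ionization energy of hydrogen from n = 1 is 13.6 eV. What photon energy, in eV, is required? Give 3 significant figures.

The Bohr energies scale as Z², so for Z = 6: E_n = −489.6/n² eV.
E_7 = −489.6/49 = −9.992 eV and E_5 = −489.6/25 = −19.58 eV.
The photon energy is |E_7 − E_5| = 9.59 eV.

9.59 eV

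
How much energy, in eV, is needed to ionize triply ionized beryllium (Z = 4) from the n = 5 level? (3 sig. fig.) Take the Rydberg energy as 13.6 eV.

8.70 eV

E_n = −13.6 Z²/n² = −217.6/n² eV for Z = 4.
E_5 = −217.6/25 = −8.70 eV, so ionization (to E = 0) requires 8.70 eV.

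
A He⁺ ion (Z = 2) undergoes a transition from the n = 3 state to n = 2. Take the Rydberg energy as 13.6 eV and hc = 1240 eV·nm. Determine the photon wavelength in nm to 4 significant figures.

For Z = 2 the level energies scale as Z², so the effective Rydberg energy is 13.6 × 4 = 54.40 eV.
ΔE = 54.40 × (1/2² − 1/3²) = 54.40 × 0.1389 = 7.556 eV.
λ = hc/ΔE = 1240 / 7.556 = 164.1 nm.

164.1 nm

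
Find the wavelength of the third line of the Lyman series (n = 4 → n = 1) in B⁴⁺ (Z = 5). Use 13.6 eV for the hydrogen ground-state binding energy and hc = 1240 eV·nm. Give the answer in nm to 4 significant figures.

The Lyman series terminates on n_f = 1; the third line has n_i = 1+3 = 4.
ΔE = 340.0 × (1/1² − 1/4²) = 318.8 eV.
λ = 1240 / 318.8 = 3.890 nm.

3.890 nm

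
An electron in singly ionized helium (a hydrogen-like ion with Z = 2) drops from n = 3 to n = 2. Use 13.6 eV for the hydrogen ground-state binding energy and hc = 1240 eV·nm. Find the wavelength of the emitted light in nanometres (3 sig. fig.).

For Z = 2 the level energies scale as Z², so the effective Rydberg energy is 13.6 × 4 = 54.40 eV.
ΔE = 54.40 × (1/2² − 1/3²) = 54.40 × 0.1389 = 7.556 eV.
λ = hc/ΔE = 1240 / 7.556 = 164 nm.

164 nm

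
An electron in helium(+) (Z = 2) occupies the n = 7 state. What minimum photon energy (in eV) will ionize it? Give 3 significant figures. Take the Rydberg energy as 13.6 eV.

E_n = −13.6 Z²/n² = −54.40/n² eV for Z = 2.
E_7 = −54.40/49 = −1.11 eV, so ionization (to E = 0) requires 1.11 eV.

1.11 eV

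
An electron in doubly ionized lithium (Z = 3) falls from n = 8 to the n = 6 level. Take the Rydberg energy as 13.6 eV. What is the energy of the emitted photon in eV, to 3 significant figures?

The Bohr energies scale as Z², so for Z = 3: E_n = −122.4/n² eV.
E_8 = −122.4/64 = −1.913 eV and E_6 = −122.4/36 = −3.400 eV.
The photon energy is |E_8 − E_6| = 1.49 eV.

1.49 eV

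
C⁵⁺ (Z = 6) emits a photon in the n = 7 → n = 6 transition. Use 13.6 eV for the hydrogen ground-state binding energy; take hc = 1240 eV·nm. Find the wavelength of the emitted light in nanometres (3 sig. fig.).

For Z = 6 the level energies scale as Z², so the effective Rydberg energy is 13.6 × 36 = 489.6 eV.
ΔE = 489.6 × (1/6² − 1/7²) = 489.6 × 0.007370 = 3.608 eV.
λ = hc/ΔE = 1240 / 3.608 = 344 nm.

344 nm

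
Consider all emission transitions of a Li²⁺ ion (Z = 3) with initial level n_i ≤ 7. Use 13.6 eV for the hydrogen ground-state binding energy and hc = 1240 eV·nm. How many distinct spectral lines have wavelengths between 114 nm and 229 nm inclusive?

3

Enumerate all n_i → n_f pairs with 1 ≤ n_f < n_i ≤ 7 and compute λ = 1240 / [13.6·9·(1/n_f² − 1/n_i²)].
Lines falling in [114, 229] nm: 6→3 (121.6 nm), 5→3 (142.5 nm), 4→3 (208.4 nm).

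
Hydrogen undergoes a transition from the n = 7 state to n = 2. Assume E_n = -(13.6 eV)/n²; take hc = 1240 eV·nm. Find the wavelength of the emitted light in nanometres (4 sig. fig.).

397.1 nm

ΔE = 13.60 × (1/2² − 1/7²) = 13.60 × 0.2296 = 3.122 eV.
λ = hc/ΔE = 1240 / 3.122 = 397.1 nm.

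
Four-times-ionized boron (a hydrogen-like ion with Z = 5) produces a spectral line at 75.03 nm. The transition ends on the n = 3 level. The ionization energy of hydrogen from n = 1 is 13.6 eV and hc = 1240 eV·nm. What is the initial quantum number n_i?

n_i = 4

The photon energy is ΔE = hc/λ = 1240 / 75.03 = 16.53 eV.
With Z = 5, ΔE = 340.0 × (1/n_f² − 1/n_i²), so 1/n_f² − 1/n_i² = 0.04861.
With n_f = 3: 1/n_i² = 1/9 − 0.04861 = 0.06250, so n_i ≈ 4.00.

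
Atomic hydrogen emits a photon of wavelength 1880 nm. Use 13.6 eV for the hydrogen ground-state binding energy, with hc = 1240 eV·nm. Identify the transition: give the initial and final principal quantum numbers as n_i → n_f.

The photon energy is ΔE = hc/λ = 1240 / 1880 = 0.6596 eV.
With Z = 1, ΔE = 13.60 × (1/n_f² − 1/n_i²), so 1/n_f² − 1/n_i² = 0.04850.
Trying n_f = 3 gives 1/n_i² = 0.06261, i.e. n_i ≈ 4; this pair matches.

n_i = 4, n_f = 3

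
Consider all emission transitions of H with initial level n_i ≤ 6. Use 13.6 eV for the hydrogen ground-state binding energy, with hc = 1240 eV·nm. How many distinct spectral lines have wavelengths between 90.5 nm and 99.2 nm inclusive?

3

Enumerate all n_i → n_f pairs with 1 ≤ n_f < n_i ≤ 6 and compute λ = 1240 / [13.6·1·(1/n_f² − 1/n_i²)].
Lines falling in [90.5, 99.2] nm: 6→1 (93.78 nm), 5→1 (94.98 nm), 4→1 (97.25 nm).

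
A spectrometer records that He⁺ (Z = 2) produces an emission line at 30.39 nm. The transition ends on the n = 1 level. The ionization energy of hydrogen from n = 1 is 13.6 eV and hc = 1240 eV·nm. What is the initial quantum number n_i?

The photon energy is ΔE = hc/λ = 1240 / 30.39 = 40.80 eV.
With Z = 2, ΔE = 54.40 × (1/n_f² − 1/n_i²), so 1/n_f² − 1/n_i² = 0.7501.
With n_f = 1: 1/n_i² = 1/1 − 0.7501 = 0.2499, so n_i ≈ 2.00.

n_i = 2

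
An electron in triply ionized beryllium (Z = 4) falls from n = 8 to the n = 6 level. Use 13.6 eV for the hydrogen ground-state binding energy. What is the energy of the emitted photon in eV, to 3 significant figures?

The Bohr energies scale as Z², so for Z = 4: E_n = −217.6/n² eV.
E_8 = −217.6/64 = −3.400 eV and E_6 = −217.6/36 = −6.044 eV.
The photon energy is |E_8 − E_6| = 2.64 eV.

2.64 eV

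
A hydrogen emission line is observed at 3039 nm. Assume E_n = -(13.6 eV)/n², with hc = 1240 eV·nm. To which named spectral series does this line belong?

ΔE = 1240/3039 = 0.4080 eV.
This matches 13.6 × (1/5² − 1/10²), so n_f = 5: the Pfund series.

Pfund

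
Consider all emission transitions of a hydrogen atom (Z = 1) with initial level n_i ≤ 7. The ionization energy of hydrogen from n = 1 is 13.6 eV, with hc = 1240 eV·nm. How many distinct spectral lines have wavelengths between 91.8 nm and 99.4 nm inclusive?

Enumerate all n_i → n_f pairs with 1 ≤ n_f < n_i ≤ 7 and compute λ = 1240 / [13.6·1·(1/n_f² − 1/n_i²)].
Lines falling in [91.8, 99.4] nm: 7→1 (93.08 nm), 6→1 (93.78 nm), 5→1 (94.98 nm), 4→1 (97.25 nm).

4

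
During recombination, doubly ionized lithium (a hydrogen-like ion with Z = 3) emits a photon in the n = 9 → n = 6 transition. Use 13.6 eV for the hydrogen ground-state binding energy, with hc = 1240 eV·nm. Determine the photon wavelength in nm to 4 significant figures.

For Z = 3 the level energies scale as Z², so the effective Rydberg energy is 13.6 × 9 = 122.4 eV.
ΔE = 122.4 × (1/6² − 1/9²) = 122.4 × 0.01543 = 1.889 eV.
λ = hc/ΔE = 1240 / 1.889 = 656.5 nm.

656.5 nm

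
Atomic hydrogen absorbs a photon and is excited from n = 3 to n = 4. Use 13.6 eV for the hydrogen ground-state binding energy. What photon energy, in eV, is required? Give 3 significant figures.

0.661 eV

E_4 = −13.60/16 = −0.8500 eV and E_3 = −13.60/9 = −1.511 eV.
The photon energy is |E_4 − E_3| = 0.661 eV.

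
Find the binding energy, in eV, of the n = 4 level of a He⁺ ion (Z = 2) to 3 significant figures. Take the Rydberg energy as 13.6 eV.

E_n = −13.6 Z²/n² = −54.40/n² eV for Z = 2.
E_4 = −54.40/16 = −3.40 eV, so ionization (to E = 0) requires 3.40 eV.

3.40 eV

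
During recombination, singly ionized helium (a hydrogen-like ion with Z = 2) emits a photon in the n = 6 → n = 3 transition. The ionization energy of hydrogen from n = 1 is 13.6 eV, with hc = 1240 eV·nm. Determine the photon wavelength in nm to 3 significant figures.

For Z = 2 the level energies scale as Z², so the effective Rydberg energy is 13.6 × 4 = 54.40 eV.
ΔE = 54.40 × (1/3² − 1/6²) = 54.40 × 0.08333 = 4.533 eV.
λ = hc/ΔE = 1240 / 4.533 = 274 nm.

274 nm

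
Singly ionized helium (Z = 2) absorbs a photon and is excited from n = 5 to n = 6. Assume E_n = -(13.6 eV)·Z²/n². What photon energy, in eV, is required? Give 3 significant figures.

0.665 eV

The Bohr energies scale as Z², so for Z = 2: E_n = −54.40/n² eV.
E_6 = −54.40/36 = −1.511 eV and E_5 = −54.40/25 = −2.176 eV.
The photon energy is |E_6 − E_5| = 0.665 eV.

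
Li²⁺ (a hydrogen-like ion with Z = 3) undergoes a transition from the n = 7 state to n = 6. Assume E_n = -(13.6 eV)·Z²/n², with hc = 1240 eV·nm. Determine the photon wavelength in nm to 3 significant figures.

For Z = 3 the level energies scale as Z², so the effective Rydberg energy is 13.6 × 9 = 122.4 eV.
ΔE = 122.4 × (1/6² − 1/7²) = 122.4 × 0.007370 = 0.9020 eV.
λ = hc/ΔE = 1240 / 0.9020 = 1370 nm.

1370 nm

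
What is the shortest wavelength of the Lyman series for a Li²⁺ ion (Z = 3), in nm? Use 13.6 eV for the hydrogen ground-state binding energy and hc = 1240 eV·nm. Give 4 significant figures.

10.13 nm

The Lyman series has lower level n_f = 1; the series limit corresponds to n_i → ∞.
ΔE_max = 13.6 × 9 / 1² = 122.4 eV.
λ_min = 1240 / 122.4 = 10.13 nm.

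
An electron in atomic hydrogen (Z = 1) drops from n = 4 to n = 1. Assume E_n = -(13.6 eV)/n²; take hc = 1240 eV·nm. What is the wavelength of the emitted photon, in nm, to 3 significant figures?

ΔE = 13.60 × (1/1² − 1/4²) = 13.60 × 0.9375 = 12.75 eV.
λ = hc/ΔE = 1240 / 12.75 = 97.3 nm.
This line belongs to the Lyman series.

97.3 nm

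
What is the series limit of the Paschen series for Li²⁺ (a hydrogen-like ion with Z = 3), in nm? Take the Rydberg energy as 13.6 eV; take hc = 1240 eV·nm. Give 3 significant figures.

The Paschen series has lower level n_f = 3; the series limit corresponds to n_i → ∞.
ΔE_max = 13.6 × 9 / 3² = 13.60 eV.
λ_min = 1240 / 13.60 = 91.2 nm.

91.2 nm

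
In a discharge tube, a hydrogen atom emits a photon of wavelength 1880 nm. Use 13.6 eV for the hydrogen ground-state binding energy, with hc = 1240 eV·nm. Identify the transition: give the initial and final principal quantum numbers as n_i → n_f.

n_i = 4, n_f = 3

The photon energy is ΔE = hc/λ = 1240 / 1880 = 0.6596 eV.
With Z = 1, ΔE = 13.60 × (1/n_f² − 1/n_i²), so 1/n_f² − 1/n_i² = 0.04850.
Trying n_f = 3 gives 1/n_i² = 0.06261, i.e. n_i ≈ 4; this pair matches.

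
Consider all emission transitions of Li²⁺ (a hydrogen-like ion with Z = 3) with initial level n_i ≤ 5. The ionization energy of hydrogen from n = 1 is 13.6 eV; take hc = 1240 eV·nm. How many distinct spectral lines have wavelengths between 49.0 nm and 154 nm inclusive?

3

Enumerate all n_i → n_f pairs with 1 ≤ n_f < n_i ≤ 5 and compute λ = 1240 / [13.6·9·(1/n_f² − 1/n_i²)].
Lines falling in [49.0, 154] nm: 4→2 (54.03 nm), 3→2 (72.94 nm), 5→3 (142.5 nm).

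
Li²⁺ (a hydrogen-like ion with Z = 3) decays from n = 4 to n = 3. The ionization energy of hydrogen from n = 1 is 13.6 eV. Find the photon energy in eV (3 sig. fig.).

The Bohr energies scale as Z², so for Z = 3: E_n = −122.4/n² eV.
E_4 = −122.4/16 = −7.650 eV and E_3 = −122.4/9 = −13.60 eV.
The photon energy is |E_4 − E_3| = 5.95 eV.

5.95 eV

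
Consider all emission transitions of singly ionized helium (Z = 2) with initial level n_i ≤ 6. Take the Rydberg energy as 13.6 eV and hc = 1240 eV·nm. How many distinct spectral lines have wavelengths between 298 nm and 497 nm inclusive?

2

Enumerate all n_i → n_f pairs with 1 ≤ n_f < n_i ≤ 6 and compute λ = 1240 / [13.6·4·(1/n_f² − 1/n_i²)].
Lines falling in [298, 497] nm: 5→3 (320.5 nm), 4→3 (468.9 nm).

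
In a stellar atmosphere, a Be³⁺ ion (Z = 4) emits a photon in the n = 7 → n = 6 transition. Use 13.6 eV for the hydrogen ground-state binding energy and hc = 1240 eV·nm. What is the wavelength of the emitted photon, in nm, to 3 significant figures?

For Z = 4 the level energies scale as Z², so the effective Rydberg energy is 13.6 × 16 = 217.6 eV.
ΔE = 217.6 × (1/6² − 1/7²) = 217.6 × 0.007370 = 1.604 eV.
λ = hc/ΔE = 1240 / 1.604 = 773 nm.

773 nm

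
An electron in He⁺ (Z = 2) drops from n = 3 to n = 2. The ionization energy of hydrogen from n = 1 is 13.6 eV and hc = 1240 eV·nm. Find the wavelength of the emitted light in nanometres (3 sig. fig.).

For Z = 2 the level energies scale as Z², so the effective Rydberg energy is 13.6 × 4 = 54.40 eV.
ΔE = 54.40 × (1/2² − 1/3²) = 54.40 × 0.1389 = 7.556 eV.
λ = hc/ΔE = 1240 / 7.556 = 164 nm.

164 nm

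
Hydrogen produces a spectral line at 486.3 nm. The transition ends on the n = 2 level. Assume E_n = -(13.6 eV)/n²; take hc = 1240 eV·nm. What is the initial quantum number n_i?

The photon energy is ΔE = hc/λ = 1240 / 486.3 = 2.550 eV.
With Z = 1, ΔE = 13.60 × (1/n_f² − 1/n_i²), so 1/n_f² − 1/n_i² = 0.1875.
With n_f = 2: 1/n_i² = 1/4 − 0.1875 = 0.06251, so n_i ≈ 4.00.

n_i = 4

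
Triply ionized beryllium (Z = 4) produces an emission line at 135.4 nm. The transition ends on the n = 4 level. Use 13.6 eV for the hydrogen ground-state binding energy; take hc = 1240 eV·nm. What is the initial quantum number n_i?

The photon energy is ΔE = hc/λ = 1240 / 135.4 = 9.158 eV.
With Z = 4, ΔE = 217.6 × (1/n_f² − 1/n_i²), so 1/n_f² − 1/n_i² = 0.04209.
With n_f = 4: 1/n_i² = 1/16 − 0.04209 = 0.02041, so n_i ≈ 7.00.

n_i = 7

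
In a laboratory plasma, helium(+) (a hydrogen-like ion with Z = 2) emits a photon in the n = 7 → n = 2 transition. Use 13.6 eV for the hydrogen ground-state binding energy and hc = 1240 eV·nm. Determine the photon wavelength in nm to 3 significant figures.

For Z = 2 the level energies scale as Z², so the effective Rydberg energy is 13.6 × 4 = 54.40 eV.
ΔE = 54.40 × (1/2² − 1/7²) = 54.40 × 0.2296 = 12.49 eV.
λ = hc/ΔE = 1240 / 12.49 = 99.3 nm.

99.3 nm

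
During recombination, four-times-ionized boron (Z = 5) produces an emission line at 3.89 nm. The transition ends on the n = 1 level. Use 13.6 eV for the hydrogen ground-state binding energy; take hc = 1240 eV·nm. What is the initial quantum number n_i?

n_i = 4

The photon energy is ΔE = hc/λ = 1240 / 3.89 = 318.8 eV.
With Z = 5, ΔE = 340.0 × (1/n_f² − 1/n_i²), so 1/n_f² − 1/n_i² = 0.9375.
With n_f = 1: 1/n_i² = 1/1 − 0.9375 = 0.06245, so n_i ≈ 4.00.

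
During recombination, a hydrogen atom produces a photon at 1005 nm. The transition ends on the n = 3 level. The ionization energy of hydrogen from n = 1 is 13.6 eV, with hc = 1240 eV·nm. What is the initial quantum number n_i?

n_i = 7

The photon energy is ΔE = hc/λ = 1240 / 1005 = 1.234 eV.
With Z = 1, ΔE = 13.60 × (1/n_f² − 1/n_i²), so 1/n_f² − 1/n_i² = 0.09072.
With n_f = 3: 1/n_i² = 1/9 − 0.09072 = 0.02039, so n_i ≈ 7.00.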